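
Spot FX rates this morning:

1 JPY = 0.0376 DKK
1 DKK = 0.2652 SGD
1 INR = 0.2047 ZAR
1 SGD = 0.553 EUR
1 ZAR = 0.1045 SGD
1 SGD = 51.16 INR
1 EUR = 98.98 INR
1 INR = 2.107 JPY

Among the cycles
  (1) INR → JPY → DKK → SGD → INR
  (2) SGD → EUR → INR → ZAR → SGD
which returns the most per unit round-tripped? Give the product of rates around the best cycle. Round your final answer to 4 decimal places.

(1) 2.107 × 0.0376 × 0.2652 × 51.16 = 1.07487
(2) 0.553 × 98.98 × 0.2047 × 0.1045 = 1.17086
Highest is cycle (2) at 1.1709 (>1, arbitrage).

1.1709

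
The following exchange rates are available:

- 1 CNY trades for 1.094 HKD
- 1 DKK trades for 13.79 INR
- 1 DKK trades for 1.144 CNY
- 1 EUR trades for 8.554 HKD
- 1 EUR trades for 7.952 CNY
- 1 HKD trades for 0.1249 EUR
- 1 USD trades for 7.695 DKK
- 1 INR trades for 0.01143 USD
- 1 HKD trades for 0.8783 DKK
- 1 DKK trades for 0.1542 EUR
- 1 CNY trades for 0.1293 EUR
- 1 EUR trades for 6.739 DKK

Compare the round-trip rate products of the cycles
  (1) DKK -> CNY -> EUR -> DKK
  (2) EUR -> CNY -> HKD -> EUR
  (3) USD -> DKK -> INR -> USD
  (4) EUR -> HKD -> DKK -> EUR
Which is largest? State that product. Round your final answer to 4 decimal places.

(1) 1.144 × 0.1293 × 6.739 = 0.99683
(2) 7.952 × 1.094 × 0.1249 = 1.08657
(3) 7.695 × 13.79 × 0.01143 = 1.21288
(4) 8.554 × 0.8783 × 0.1542 = 1.15850
Highest is cycle (3) at 1.2129 (>1, arbitrage).

1.2129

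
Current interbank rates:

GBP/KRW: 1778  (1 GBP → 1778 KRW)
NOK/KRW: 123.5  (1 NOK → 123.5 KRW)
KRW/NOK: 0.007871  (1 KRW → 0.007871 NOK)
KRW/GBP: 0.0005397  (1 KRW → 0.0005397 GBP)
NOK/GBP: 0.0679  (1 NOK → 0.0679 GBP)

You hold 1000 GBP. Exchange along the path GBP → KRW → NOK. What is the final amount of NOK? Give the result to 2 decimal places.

1000 GBP × 1778 = 1778000 KRW
1778000 KRW × 0.007871 = 13994.638 NOK

13994.64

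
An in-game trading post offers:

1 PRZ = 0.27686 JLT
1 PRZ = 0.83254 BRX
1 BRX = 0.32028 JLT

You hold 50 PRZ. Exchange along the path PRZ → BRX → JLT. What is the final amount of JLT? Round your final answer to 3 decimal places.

13.332

50 PRZ × 0.83254 = 41.627 BRX
41.627 BRX × 0.32028 = 13.33229556 JLT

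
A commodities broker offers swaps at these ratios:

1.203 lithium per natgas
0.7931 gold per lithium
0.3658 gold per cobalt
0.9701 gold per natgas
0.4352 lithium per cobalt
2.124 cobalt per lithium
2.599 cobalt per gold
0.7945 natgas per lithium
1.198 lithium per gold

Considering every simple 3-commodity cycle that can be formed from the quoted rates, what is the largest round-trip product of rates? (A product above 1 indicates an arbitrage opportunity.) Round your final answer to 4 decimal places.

0.9308

lithium→cobalt→gold→lithium: 2.124 × 0.3658 × 1.198 = 0.93080
lithium→natgas→gold→lithium: 0.7945 × 0.9701 × 1.198 = 0.92335
lithium→gold→cobalt→lithium: 0.7931 × 2.599 × 0.4352 = 0.89706
Maximum is lithium→cobalt→gold→lithium at 0.9308; no arbitrage — every cycle loses value.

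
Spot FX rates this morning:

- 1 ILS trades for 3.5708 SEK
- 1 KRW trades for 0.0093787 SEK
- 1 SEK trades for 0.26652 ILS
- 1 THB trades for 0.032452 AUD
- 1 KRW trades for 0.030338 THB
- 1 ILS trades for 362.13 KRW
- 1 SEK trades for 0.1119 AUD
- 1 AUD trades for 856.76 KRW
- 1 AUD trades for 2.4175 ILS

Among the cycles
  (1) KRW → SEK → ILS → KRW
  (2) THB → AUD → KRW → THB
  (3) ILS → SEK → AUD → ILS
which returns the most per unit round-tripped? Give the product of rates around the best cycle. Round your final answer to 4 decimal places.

(1) 0.0093787 × 0.26652 × 362.13 = 0.90518
(2) 0.032452 × 856.76 × 0.030338 = 0.84350
(3) 3.5708 × 0.1119 × 2.4175 = 0.96597
Highest is cycle (3) at 0.9660 (≤1, no arbitrage).

0.9660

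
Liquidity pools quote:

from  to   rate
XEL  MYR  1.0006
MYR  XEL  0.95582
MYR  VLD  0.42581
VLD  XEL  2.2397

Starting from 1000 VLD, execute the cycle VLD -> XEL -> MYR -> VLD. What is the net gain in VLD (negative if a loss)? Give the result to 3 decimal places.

1000 VLD × 2.2397 = 2239.7 XEL
2239.7 XEL × 1.0006 = 2241.04382 MYR
2241.04382 MYR × 0.42581 = 954.2588689942 VLD
Net change: 954.2588689942 − 1000 = -45.7411310058 VLD

-45.741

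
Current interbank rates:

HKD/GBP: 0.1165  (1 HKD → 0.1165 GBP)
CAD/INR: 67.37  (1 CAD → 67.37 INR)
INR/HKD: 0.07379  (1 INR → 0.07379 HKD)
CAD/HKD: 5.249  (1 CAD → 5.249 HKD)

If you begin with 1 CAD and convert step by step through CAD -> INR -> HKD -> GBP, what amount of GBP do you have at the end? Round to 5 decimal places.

0.57915

1 CAD × 67.37 = 67.37 INR
67.37 INR × 0.07379 = 4.9712323 HKD
4.9712323 HKD × 0.1165 = 0.57914856295 GBP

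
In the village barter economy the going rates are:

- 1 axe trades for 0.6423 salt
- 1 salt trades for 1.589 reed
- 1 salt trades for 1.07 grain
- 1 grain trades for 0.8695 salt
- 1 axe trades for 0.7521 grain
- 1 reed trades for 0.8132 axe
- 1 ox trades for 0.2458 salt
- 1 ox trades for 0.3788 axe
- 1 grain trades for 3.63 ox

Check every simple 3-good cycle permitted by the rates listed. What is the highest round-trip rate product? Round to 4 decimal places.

ox→axe→grain→ox: 0.3788 × 0.7521 × 3.63 = 1.03417
ox→salt→grain→ox: 0.2458 × 1.07 × 3.63 = 0.95471
salt→reed→axe→salt: 1.589 × 0.8132 × 0.6423 = 0.82996
Maximum is ox→axe→grain→ox at 1.0342; arbitrage exists.

1.0342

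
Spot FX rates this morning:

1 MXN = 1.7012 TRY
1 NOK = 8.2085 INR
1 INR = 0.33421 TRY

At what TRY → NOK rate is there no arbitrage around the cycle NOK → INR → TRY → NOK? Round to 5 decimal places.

0.36452

Known legs of the cycle: 8.2085 × 0.33421 = 2.743362785
For no arbitrage the full-cycle product must be 1, so the missing rate is 1 / 2.743362785 ≈ 0.3645161.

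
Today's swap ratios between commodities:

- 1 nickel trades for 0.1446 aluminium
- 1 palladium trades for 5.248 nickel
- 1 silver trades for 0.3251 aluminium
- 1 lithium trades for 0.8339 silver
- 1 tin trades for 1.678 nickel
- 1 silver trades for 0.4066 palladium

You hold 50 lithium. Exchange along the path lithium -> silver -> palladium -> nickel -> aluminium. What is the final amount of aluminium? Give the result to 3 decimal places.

50 lithium × 0.8339 = 41.695 silver
41.695 silver × 0.4066 = 16.953187 palladium
16.953187 palladium × 5.248 = 88.970325376 nickel
88.970325376 nickel × 0.1446 = 12.8651090493696 aluminium

12.865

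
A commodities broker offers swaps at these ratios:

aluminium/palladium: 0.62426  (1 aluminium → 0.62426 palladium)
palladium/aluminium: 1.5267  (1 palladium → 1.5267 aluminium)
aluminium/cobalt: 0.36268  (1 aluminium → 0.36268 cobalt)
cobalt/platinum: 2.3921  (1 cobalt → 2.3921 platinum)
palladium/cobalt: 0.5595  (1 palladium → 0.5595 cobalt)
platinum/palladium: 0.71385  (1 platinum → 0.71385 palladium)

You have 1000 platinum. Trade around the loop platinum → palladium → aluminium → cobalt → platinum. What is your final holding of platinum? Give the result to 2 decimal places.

1000 platinum × 0.71385 = 713.85 palladium
713.85 palladium × 1.5267 = 1089.834795 aluminium
1089.834795 aluminium × 0.36268 = 395.2612834506 cobalt
395.2612834506 cobalt × 2.3921 = 945.50451614218026 platinum

945.50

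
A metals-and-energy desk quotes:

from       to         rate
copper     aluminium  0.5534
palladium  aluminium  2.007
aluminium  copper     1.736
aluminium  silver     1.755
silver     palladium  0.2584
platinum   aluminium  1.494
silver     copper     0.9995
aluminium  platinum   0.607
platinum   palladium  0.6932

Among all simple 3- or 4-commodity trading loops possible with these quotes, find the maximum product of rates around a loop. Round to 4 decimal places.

0.9707

copper→aluminium→silver→copper: 0.5534 × 1.755 × 0.9995 = 0.97073
palladium→aluminium→silver→palladium: 2.007 × 1.755 × 0.2584 = 0.91016
palladium→aluminium→platinum→palladium: 2.007 × 0.607 × 0.6932 = 0.84449
Maximum is copper→aluminium→silver→copper at 0.9707; no arbitrage — every cycle loses value.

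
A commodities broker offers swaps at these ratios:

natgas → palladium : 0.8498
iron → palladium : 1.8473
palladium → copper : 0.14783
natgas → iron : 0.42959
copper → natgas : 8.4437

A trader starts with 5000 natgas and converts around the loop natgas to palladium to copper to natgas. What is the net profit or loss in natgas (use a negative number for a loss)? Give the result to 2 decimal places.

303.74

5000 natgas × 0.8498 = 4249 palladium
4249 palladium × 0.14783 = 628.12967 copper
628.12967 copper × 8.4437 = 5303.738494579 natgas
Net change: 5303.738494579 − 5000 = 303.738494579 natgas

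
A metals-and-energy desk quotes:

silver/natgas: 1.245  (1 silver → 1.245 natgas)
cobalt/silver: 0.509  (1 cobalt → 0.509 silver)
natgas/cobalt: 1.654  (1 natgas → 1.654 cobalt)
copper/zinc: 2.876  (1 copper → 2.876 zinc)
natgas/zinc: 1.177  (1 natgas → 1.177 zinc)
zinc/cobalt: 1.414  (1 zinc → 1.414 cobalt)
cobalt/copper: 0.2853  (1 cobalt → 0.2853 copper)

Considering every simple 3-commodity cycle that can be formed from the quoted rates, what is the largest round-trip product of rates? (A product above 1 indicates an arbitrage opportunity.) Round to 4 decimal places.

zinc→cobalt→copper→zinc: 1.414 × 0.2853 × 2.876 = 1.16022
cobalt→silver→natgas→cobalt: 0.509 × 1.245 × 1.654 = 1.04815
Maximum is zinc→cobalt→copper→zinc at 1.1602; arbitrage exists.

1.1602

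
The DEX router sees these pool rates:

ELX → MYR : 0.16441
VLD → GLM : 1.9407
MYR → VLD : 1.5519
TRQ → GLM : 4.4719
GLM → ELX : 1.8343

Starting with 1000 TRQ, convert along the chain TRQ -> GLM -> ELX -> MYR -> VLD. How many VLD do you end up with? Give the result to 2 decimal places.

1000 TRQ × 4.4719 = 4471.9 GLM
4471.9 GLM × 1.8343 = 8202.80617 ELX
8202.80617 ELX × 0.16441 = 1348.6233624097 MYR
1348.6233624097 MYR × 1.5519 = 2092.92859612361343 VLD

2092.93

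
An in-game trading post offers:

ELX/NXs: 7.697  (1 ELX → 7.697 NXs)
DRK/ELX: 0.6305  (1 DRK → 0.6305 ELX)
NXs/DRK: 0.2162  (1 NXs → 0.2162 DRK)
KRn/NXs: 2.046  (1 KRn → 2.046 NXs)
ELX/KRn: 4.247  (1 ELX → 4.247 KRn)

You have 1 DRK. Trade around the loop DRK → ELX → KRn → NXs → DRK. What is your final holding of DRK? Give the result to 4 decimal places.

1 DRK × 0.6305 = 0.6305 ELX
0.6305 ELX × 4.247 = 2.6777335 KRn
2.6777335 KRn × 2.046 = 5.478642741 NXs
5.478642741 NXs × 0.2162 = 1.1844825606042 DRK

1.1845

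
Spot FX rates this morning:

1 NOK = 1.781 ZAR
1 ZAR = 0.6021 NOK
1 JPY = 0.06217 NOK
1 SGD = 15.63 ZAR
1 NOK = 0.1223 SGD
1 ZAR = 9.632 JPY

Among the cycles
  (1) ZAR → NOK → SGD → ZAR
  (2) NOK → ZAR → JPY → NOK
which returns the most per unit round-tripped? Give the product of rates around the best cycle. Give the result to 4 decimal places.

1.1509

(1) 0.6021 × 0.1223 × 15.63 = 1.15094
(2) 1.781 × 9.632 × 0.06217 = 1.06650
Highest is cycle (1) at 1.1509 (>1, arbitrage).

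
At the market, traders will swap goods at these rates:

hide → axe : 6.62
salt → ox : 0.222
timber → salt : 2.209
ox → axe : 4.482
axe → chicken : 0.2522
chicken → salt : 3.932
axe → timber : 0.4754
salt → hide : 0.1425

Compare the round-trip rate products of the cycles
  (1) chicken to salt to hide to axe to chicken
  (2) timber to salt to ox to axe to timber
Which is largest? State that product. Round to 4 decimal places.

1.0449

(1) 3.932 × 0.1425 × 6.62 × 0.2522 = 0.93547
(2) 2.209 × 0.222 × 4.482 × 0.4754 = 1.04491
Highest is cycle (2) at 1.0449 (>1, arbitrage).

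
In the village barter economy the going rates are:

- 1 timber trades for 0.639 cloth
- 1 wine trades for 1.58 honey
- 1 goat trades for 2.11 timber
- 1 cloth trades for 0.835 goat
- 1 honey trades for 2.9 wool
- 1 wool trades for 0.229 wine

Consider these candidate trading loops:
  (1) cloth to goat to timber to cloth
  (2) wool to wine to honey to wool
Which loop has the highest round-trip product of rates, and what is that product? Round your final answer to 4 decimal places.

(1) 0.835 × 2.11 × 0.639 = 1.12582
(2) 0.229 × 1.58 × 2.9 = 1.04928
Highest is cycle (1) at 1.1258 (>1, arbitrage).

1.1258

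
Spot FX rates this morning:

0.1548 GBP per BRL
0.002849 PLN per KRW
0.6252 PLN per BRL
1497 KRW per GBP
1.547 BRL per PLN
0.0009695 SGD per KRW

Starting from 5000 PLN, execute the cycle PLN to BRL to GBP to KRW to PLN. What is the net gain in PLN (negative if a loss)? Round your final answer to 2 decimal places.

5000 PLN × 1.547 = 7735 BRL
7735 BRL × 0.1548 = 1197.378 GBP
1197.378 GBP × 1497 = 1792474.866 KRW
1792474.866 KRW × 0.002849 = 5106.760893234 PLN
Net change: 5106.760893234 − 5000 = 106.760893234 PLN

106.76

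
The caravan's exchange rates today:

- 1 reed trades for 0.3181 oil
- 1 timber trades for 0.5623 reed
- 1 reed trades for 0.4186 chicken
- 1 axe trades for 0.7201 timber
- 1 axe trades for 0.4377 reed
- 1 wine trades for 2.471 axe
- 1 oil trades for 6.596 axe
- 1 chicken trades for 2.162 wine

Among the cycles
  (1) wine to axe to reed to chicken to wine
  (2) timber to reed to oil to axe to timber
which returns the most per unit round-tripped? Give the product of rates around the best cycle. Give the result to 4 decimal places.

(1) 2.471 × 0.4377 × 0.4186 × 2.162 = 0.97882
(2) 0.5623 × 0.3181 × 6.596 × 0.7201 = 0.84958
Highest is cycle (1) at 0.9788 (≤1, no arbitrage).

0.9788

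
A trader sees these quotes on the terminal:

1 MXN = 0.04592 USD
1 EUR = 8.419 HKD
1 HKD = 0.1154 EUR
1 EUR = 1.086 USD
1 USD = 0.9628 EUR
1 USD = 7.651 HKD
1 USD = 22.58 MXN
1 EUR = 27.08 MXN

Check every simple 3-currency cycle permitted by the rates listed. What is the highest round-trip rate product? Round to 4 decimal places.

1.1973

MXN→USD→EUR→MXN: 0.04592 × 0.9628 × 27.08 = 1.19725
EUR→USD→HKD→EUR: 1.086 × 7.651 × 0.1154 = 0.95886
Maximum is MXN→USD→EUR→MXN at 1.1973; arbitrage exists.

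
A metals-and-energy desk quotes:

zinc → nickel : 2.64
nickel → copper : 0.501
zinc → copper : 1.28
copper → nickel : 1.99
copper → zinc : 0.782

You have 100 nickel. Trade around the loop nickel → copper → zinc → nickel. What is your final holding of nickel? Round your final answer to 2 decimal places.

103.43

100 nickel × 0.501 = 50.1 copper
50.1 copper × 0.782 = 39.1782 zinc
39.1782 zinc × 2.64 = 103.430448 nickel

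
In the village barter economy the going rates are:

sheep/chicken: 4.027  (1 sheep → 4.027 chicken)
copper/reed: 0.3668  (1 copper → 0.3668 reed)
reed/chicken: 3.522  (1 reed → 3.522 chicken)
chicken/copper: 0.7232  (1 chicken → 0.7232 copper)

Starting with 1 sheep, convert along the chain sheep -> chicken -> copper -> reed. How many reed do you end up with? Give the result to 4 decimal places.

1 sheep × 4.027 = 4.027 chicken
4.027 chicken × 0.7232 = 2.9123264 copper
2.9123264 copper × 0.3668 = 1.06824132352 reed

1.0682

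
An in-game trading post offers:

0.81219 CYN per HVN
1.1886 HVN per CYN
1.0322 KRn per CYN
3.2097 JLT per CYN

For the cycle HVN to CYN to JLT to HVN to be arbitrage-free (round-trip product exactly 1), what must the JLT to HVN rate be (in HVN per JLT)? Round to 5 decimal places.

Known legs of the cycle: 0.81219 × 3.2097 = 2.606886243
For no arbitrage the full-cycle product must be 1, so the missing rate is 1 / 2.606886243 ≈ 0.3835994.

0.38360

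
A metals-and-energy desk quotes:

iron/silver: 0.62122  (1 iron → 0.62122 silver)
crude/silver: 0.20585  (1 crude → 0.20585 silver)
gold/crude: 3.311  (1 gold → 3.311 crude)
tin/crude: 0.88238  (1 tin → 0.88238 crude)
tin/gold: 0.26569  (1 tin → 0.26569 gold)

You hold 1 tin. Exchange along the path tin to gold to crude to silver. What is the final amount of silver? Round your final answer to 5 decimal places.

1 tin × 0.26569 = 0.26569 gold
0.26569 gold × 3.311 = 0.87969959 crude
0.87969959 crude × 0.20585 = 0.1810861606015 silver

0.18109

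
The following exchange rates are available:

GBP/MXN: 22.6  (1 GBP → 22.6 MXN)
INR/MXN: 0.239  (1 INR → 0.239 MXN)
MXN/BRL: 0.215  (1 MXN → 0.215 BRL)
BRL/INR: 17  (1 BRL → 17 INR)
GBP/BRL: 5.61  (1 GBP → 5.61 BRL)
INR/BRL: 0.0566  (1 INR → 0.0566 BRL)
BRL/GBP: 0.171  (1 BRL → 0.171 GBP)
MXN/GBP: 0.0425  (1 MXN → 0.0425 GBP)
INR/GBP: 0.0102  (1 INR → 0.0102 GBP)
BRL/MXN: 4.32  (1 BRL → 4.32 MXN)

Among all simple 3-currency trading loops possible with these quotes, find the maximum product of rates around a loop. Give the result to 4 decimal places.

1.0300

MXN→GBP→BRL→MXN: 0.0425 × 5.61 × 4.32 = 1.03000
INR→GBP→BRL→INR: 0.0102 × 5.61 × 17 = 0.97277
INR→MXN→BRL→INR: 0.239 × 0.215 × 17 = 0.87355
MXN→BRL→GBP→MXN: 0.215 × 0.171 × 22.6 = 0.83089
Maximum is MXN→GBP→BRL→MXN at 1.0300; arbitrage exists.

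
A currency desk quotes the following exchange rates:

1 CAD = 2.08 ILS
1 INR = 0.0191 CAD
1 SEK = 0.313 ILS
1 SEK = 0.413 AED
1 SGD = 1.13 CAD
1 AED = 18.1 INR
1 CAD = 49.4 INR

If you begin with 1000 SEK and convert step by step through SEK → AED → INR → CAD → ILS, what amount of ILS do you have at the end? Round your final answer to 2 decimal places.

1000 SEK × 0.413 = 413 AED
413 AED × 18.1 = 7475.3 INR
7475.3 INR × 0.0191 = 142.77823 CAD
142.77823 CAD × 2.08 = 296.9787184 ILS

296.98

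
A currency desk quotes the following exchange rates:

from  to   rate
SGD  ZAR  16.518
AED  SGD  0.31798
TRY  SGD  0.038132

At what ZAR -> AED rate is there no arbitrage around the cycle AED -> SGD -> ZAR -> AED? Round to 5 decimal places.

0.19039

Known legs of the cycle: 0.31798 × 16.518 = 5.25239364
For no arbitrage the full-cycle product must be 1, so the missing rate is 1 / 5.25239364 ≈ 0.1903894.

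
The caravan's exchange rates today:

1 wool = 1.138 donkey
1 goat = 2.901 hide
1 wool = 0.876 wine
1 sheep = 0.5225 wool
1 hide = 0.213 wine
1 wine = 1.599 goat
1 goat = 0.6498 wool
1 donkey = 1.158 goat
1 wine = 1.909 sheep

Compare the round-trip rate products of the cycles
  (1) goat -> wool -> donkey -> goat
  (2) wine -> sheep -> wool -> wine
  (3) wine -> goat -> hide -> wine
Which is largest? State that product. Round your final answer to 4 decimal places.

(1) 0.6498 × 1.138 × 1.158 = 0.85631
(2) 1.909 × 0.5225 × 0.876 = 0.87377
(3) 1.599 × 2.901 × 0.213 = 0.98804
Highest is cycle (3) at 0.9880 (≤1, no arbitrage).

0.9880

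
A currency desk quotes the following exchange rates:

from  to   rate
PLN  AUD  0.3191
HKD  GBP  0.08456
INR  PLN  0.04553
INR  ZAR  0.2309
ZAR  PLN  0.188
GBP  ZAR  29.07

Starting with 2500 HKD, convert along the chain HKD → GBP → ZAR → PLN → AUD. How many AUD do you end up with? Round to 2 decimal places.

368.67

2500 HKD × 0.08456 = 211.4 GBP
211.4 GBP × 29.07 = 6145.398 ZAR
6145.398 ZAR × 0.188 = 1155.334824 PLN
1155.334824 PLN × 0.3191 = 368.6673423384 AUD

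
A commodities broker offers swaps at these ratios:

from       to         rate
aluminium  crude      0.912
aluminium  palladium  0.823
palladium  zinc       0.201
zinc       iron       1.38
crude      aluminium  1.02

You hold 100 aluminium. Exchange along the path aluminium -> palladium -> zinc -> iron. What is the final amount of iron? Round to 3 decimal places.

22.828

100 aluminium × 0.823 = 82.3 palladium
82.3 palladium × 0.201 = 16.5423 zinc
16.5423 zinc × 1.38 = 22.828374 iron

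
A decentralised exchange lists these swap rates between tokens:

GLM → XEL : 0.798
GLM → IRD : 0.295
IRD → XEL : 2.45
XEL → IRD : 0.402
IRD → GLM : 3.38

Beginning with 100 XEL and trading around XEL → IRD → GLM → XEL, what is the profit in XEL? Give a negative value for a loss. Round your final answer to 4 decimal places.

8.4290

100 XEL × 0.402 = 40.2 IRD
40.2 IRD × 3.38 = 135.876 GLM
135.876 GLM × 0.798 = 108.429048 XEL
Net change: 108.429048 − 100 = 8.429048 XEL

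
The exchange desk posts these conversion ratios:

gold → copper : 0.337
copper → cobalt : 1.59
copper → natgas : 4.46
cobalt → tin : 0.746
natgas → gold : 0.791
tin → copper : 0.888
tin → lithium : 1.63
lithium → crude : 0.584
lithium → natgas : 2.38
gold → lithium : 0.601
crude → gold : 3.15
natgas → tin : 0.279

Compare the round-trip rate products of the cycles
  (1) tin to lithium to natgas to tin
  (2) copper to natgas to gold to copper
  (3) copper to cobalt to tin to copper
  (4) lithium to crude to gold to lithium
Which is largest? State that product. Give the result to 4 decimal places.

(1) 1.63 × 2.38 × 0.279 = 1.08235
(2) 4.46 × 0.791 × 0.337 = 1.18889
(3) 1.59 × 0.746 × 0.888 = 1.05329
(4) 0.584 × 3.15 × 0.601 = 1.10560
Highest is cycle (2) at 1.1889 (>1, arbitrage).

1.1889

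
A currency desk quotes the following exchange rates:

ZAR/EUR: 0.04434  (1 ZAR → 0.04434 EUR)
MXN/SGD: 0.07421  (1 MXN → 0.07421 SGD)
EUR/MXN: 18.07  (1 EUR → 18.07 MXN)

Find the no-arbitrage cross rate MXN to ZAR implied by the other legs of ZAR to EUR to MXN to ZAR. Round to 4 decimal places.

1.2481

Known legs of the cycle: 0.04434 × 18.07 = 0.8012238
For no arbitrage the full-cycle product must be 1, so the missing rate is 1 / 0.8012238 ≈ 1.248091.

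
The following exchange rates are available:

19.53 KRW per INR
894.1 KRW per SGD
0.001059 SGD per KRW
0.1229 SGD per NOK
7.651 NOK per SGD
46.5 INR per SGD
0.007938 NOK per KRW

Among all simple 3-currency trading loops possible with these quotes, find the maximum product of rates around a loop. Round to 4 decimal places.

KRW→SGD→INR→KRW: 0.001059 × 46.5 × 19.53 = 0.96173
NOK→SGD→KRW→NOK: 0.1229 × 894.1 × 0.007938 = 0.87227
Maximum is KRW→SGD→INR→KRW at 0.9617; no arbitrage — every cycle loses value.

0.9617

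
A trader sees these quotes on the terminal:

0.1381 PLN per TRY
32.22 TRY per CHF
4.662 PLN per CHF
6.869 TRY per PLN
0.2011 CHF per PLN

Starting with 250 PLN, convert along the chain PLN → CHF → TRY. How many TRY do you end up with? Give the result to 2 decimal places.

1619.86

250 PLN × 0.2011 = 50.275 CHF
50.275 CHF × 32.22 = 1619.8605 TRY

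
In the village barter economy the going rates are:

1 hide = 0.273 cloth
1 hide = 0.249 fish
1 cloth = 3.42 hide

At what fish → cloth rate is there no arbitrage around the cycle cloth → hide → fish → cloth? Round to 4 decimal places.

Known legs of the cycle: 3.42 × 0.249 = 0.85158
For no arbitrage the full-cycle product must be 1, so the missing rate is 1 / 0.85158 ≈ 1.174288.

1.1743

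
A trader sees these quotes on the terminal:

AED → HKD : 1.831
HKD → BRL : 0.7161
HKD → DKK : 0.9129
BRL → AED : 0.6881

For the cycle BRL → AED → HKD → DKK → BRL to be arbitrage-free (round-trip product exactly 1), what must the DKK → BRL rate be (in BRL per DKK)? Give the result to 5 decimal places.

Known legs of the cycle: 0.6881 × 1.831 × 0.9129 = 1.15017284319
For no arbitrage the full-cycle product must be 1, so the missing rate is 1 / 1.15017284319 ≈ 0.8694345.

0.86943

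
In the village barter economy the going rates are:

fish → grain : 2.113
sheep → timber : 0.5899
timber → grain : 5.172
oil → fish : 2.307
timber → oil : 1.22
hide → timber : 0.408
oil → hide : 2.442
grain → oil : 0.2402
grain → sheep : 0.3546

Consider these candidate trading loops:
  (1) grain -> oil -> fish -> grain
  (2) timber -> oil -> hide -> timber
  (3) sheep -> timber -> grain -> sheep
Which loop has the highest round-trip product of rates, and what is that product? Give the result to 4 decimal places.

1.2155

(1) 0.2402 × 2.307 × 2.113 = 1.17090
(2) 1.22 × 2.442 × 0.408 = 1.21553
(3) 0.5899 × 5.172 × 0.3546 = 1.08187
Highest is cycle (2) at 1.2155 (>1, arbitrage).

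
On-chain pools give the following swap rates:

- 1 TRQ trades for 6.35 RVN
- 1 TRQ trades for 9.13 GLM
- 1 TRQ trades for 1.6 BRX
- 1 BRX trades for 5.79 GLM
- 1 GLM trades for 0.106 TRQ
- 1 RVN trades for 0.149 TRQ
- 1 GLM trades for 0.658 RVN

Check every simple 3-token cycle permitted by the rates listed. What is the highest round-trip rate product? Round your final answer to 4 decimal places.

0.9820

TRQ→BRX→GLM→TRQ: 1.6 × 5.79 × 0.106 = 0.98198
RVN→TRQ→GLM→RVN: 0.149 × 9.13 × 0.658 = 0.89512
Maximum is TRQ→BRX→GLM→TRQ at 0.9820; no arbitrage — every cycle loses value.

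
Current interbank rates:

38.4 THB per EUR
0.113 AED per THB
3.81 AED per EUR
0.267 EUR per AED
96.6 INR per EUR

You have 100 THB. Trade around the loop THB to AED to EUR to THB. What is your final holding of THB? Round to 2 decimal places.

100 THB × 0.113 = 11.3 AED
11.3 AED × 0.267 = 3.0171 EUR
3.0171 EUR × 38.4 = 115.85664 THB

115.86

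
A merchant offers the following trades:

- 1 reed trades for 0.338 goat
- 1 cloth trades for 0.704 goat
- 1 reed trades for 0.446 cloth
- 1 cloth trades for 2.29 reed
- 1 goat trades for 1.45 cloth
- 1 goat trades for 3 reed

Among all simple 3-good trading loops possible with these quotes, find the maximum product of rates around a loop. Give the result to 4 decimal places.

goat→cloth→reed→goat: 1.45 × 2.29 × 0.338 = 1.12233
goat→reed→cloth→goat: 3 × 0.446 × 0.704 = 0.94195
Maximum is goat→cloth→reed→goat at 1.1223; arbitrage exists.

1.1223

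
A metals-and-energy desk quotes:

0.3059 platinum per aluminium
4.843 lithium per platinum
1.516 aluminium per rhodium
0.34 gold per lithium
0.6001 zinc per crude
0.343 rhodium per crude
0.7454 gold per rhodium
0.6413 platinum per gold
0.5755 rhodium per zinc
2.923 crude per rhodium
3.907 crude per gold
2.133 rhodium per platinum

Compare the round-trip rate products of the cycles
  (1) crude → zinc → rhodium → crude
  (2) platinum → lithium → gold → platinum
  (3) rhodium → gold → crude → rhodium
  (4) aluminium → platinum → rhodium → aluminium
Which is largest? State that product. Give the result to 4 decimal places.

1.0560

(1) 0.6001 × 0.5755 × 2.923 = 1.00948
(2) 4.843 × 0.34 × 0.6413 = 1.05598
(3) 0.7454 × 3.907 × 0.343 = 0.99891
(4) 0.3059 × 2.133 × 1.516 = 0.98917
Highest is cycle (2) at 1.0560 (>1, arbitrage).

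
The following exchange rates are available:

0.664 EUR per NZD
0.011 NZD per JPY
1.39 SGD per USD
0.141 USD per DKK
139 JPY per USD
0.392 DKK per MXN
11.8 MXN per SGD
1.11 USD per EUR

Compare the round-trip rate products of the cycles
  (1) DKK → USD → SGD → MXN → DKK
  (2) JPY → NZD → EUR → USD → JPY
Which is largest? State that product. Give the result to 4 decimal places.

1.1269

(1) 0.141 × 1.39 × 11.8 × 0.392 = 0.90657
(2) 0.011 × 0.664 × 1.11 × 139 = 1.12693
Highest is cycle (2) at 1.1269 (>1, arbitrage).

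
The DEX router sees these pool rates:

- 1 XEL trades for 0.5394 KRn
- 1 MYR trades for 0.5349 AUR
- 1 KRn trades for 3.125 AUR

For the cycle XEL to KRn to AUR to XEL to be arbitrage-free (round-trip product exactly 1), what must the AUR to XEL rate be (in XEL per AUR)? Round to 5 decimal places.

Known legs of the cycle: 0.5394 × 3.125 = 1.685625
For no arbitrage the full-cycle product must be 1, so the missing rate is 1 / 1.685625 ≈ 0.5932518.

0.59325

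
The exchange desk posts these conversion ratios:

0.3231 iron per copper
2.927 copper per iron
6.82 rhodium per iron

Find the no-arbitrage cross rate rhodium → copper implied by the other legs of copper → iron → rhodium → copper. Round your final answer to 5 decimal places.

Known legs of the cycle: 0.3231 × 6.82 = 2.203542
For no arbitrage the full-cycle product must be 1, so the missing rate is 1 / 2.203542 ≈ 0.4538148.

0.45381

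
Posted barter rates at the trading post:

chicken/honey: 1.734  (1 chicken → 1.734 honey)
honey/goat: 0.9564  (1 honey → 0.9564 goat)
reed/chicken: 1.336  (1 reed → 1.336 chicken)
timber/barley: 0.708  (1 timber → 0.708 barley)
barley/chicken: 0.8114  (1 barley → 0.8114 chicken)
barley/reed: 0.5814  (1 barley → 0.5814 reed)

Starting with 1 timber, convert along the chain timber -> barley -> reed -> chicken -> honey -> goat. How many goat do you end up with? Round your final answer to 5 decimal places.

1 timber × 0.708 = 0.708 barley
0.708 barley × 0.5814 = 0.4116312 reed
0.4116312 reed × 1.336 = 0.5499392832 chicken
0.5499392832 chicken × 1.734 = 0.9535947170688 honey
0.9535947170688 honey × 0.9564 = 0.91201798740460032 goat

0.91202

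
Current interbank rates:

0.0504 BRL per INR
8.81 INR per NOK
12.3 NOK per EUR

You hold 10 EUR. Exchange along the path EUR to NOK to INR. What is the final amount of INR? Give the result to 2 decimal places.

10 EUR × 12.3 = 123 NOK
123 NOK × 8.81 = 1083.63 INR

1083.63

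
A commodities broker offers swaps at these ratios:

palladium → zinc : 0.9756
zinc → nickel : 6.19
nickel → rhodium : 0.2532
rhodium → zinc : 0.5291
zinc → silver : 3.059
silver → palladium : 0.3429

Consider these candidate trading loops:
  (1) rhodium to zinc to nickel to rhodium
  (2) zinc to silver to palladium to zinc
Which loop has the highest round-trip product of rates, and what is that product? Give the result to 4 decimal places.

1.0233

(1) 0.5291 × 6.19 × 0.2532 = 0.82926
(2) 3.059 × 0.3429 × 0.9756 = 1.02334
Highest is cycle (2) at 1.0233 (>1, arbitrage).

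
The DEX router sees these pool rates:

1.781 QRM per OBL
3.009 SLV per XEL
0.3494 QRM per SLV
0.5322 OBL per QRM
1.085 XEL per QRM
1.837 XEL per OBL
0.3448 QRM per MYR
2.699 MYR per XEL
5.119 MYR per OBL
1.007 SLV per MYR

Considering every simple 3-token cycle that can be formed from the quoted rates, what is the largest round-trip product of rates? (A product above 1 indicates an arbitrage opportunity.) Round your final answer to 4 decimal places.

XEL→SLV→QRM→XEL: 3.009 × 0.3494 × 1.085 = 1.14071
XEL→MYR→QRM→XEL: 2.699 × 0.3448 × 1.085 = 1.00972
OBL→MYR→QRM→OBL: 5.119 × 0.3448 × 0.5322 = 0.93935
Maximum is XEL→SLV→QRM→XEL at 1.1407; arbitrage exists.

1.1407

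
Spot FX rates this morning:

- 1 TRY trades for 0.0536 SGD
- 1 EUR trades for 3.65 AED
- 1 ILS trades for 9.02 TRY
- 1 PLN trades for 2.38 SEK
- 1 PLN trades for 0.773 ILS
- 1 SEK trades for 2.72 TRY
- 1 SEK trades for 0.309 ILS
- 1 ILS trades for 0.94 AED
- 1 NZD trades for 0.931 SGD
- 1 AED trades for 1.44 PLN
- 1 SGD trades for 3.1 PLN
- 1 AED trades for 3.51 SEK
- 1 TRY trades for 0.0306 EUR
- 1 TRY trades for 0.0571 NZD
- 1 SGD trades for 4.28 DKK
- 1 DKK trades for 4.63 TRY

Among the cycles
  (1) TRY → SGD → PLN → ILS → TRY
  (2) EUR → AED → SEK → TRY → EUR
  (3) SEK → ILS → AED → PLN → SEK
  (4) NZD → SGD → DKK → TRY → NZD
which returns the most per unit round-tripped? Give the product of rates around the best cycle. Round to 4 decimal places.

1.1585

(1) 0.0536 × 3.1 × 0.773 × 9.02 = 1.15854
(2) 3.65 × 3.51 × 2.72 × 0.0306 = 1.06633
(3) 0.309 × 0.94 × 1.44 × 2.38 = 0.99546
(4) 0.931 × 4.28 × 4.63 × 0.0571 = 1.05344
Highest is cycle (1) at 1.1585 (>1, arbitrage).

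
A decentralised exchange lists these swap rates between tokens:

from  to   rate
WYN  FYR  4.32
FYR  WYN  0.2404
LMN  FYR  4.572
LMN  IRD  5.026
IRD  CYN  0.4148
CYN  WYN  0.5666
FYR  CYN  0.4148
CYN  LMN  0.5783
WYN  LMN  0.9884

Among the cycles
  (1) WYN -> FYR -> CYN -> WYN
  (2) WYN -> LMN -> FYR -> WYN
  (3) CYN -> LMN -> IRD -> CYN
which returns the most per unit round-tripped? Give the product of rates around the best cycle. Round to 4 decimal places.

(1) 4.32 × 0.4148 × 0.5666 = 1.01531
(2) 0.9884 × 4.572 × 0.2404 = 1.08636
(3) 0.5783 × 5.026 × 0.4148 = 1.20563
Highest is cycle (3) at 1.2056 (>1, arbitrage).

1.2056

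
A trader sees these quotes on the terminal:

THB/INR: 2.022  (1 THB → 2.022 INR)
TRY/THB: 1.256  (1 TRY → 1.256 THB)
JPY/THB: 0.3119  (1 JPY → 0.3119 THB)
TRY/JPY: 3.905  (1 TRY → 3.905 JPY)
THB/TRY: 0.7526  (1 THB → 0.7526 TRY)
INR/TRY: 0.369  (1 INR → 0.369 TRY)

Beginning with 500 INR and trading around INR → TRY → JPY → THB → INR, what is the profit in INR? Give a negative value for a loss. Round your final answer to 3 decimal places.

-45.626

500 INR × 0.369 = 184.5 TRY
184.5 TRY × 3.905 = 720.4725 JPY
720.4725 JPY × 0.3119 = 224.71537275 THB
224.71537275 THB × 2.022 = 454.3744837005 INR
Net change: 454.3744837005 − 500 = -45.6255162995 INR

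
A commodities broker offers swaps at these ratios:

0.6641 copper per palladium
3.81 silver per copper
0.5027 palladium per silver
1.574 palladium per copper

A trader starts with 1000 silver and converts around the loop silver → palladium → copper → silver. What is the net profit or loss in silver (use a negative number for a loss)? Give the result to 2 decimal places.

1000 silver × 0.5027 = 502.7 palladium
502.7 palladium × 0.6641 = 333.84307 copper
333.84307 copper × 3.81 = 1271.9420967 silver
Net change: 1271.9420967 − 1000 = 271.9420967 silver

271.94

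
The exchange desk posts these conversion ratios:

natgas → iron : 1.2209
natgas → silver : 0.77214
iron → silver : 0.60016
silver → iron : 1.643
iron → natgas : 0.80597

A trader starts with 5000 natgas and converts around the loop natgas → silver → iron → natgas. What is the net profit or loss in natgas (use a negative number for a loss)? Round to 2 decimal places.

5000 natgas × 0.77214 = 3860.7 silver
3860.7 silver × 1.643 = 6343.1301 iron
6343.1301 iron × 0.80597 = 5112.372566697 natgas
Net change: 5112.372566697 − 5000 = 112.372566697 natgas

112.37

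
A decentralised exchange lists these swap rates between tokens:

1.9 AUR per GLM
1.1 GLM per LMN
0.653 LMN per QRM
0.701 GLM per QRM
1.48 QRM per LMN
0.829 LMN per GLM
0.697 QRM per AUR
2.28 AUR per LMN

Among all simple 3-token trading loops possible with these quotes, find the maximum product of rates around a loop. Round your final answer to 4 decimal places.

1.0377

LMN→AUR→QRM→LMN: 2.28 × 0.697 × 0.653 = 1.03772
QRM→GLM→AUR→QRM: 0.701 × 1.9 × 0.697 = 0.92833
LMN→QRM→GLM→LMN: 1.48 × 0.701 × 0.829 = 0.86007
Maximum is LMN→AUR→QRM→LMN at 1.0377; arbitrage exists.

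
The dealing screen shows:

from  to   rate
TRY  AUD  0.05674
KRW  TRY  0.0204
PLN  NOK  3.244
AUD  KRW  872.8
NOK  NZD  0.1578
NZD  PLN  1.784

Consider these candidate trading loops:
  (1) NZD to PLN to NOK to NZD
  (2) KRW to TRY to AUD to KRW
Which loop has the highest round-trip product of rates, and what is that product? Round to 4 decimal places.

(1) 1.784 × 3.244 × 0.1578 = 0.91324
(2) 0.0204 × 0.05674 × 872.8 = 1.01026
Highest is cycle (2) at 1.0103 (>1, arbitrage).

1.0103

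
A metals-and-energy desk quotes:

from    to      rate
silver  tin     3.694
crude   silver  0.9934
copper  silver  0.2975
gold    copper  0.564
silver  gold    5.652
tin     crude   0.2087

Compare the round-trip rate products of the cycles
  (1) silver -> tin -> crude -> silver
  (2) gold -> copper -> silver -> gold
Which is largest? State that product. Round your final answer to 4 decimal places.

(1) 3.694 × 0.2087 × 0.9934 = 0.76585
(2) 0.564 × 0.2975 × 5.652 = 0.94835
Highest is cycle (2) at 0.9483 (≤1, no arbitrage).

0.9483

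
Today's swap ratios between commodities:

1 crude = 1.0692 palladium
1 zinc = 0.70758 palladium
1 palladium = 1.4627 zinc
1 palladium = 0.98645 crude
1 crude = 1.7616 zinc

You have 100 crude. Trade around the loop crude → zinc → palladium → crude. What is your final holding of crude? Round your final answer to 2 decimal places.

100 crude × 1.7616 = 176.16 zinc
176.16 zinc × 0.70758 = 124.6472928 palladium
124.6472928 palladium × 0.98645 = 122.95832198256 crude

122.96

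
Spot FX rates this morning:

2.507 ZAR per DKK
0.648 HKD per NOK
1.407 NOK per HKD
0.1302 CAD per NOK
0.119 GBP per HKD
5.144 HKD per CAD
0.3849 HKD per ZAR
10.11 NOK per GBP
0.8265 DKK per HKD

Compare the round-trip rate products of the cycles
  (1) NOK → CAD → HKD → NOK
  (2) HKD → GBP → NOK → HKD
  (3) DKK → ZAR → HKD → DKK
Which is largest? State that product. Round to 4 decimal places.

(1) 0.1302 × 5.144 × 1.407 = 0.94234
(2) 0.119 × 10.11 × 0.648 = 0.77960
(3) 2.507 × 0.3849 × 0.8265 = 0.79753
Highest is cycle (1) at 0.9423 (≤1, no arbitrage).

0.9423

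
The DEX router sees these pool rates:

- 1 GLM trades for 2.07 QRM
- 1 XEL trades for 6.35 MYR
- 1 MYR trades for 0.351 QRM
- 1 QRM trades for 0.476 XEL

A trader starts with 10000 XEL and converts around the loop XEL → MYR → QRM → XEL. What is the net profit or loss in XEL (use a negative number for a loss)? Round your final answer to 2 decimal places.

10000 XEL × 6.35 = 63500 MYR
63500 MYR × 0.351 = 22288.5 QRM
22288.5 QRM × 0.476 = 10609.326 XEL
Net change: 10609.326 − 10000 = 609.326 XEL

609.33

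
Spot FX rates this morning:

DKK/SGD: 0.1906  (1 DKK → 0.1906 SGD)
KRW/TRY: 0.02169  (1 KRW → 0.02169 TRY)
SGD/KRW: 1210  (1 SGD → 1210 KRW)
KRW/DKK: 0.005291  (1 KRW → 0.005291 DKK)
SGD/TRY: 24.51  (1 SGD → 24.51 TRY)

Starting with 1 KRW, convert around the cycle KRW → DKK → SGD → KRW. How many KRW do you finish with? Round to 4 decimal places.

1.2202

1 KRW × 0.005291 = 0.005291 DKK
0.005291 DKK × 0.1906 = 0.0010084646 SGD
0.0010084646 SGD × 1210 = 1.220242166 KRW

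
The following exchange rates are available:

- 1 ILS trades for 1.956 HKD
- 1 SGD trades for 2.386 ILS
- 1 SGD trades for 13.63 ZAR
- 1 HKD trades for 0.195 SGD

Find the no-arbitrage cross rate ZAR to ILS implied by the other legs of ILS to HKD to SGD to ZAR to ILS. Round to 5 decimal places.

0.19235

Known legs of the cycle: 1.956 × 0.195 × 13.63 = 5.1987546
For no arbitrage the full-cycle product must be 1, so the missing rate is 1 / 5.1987546 ≈ 0.1923538.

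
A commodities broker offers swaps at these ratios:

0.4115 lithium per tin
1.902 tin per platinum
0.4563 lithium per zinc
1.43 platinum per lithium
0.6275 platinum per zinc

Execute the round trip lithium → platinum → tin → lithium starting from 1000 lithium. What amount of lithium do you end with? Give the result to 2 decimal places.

1000 lithium × 1.43 = 1430 platinum
1430 platinum × 1.902 = 2719.86 tin
2719.86 tin × 0.4115 = 1119.22239 lithium

1119.22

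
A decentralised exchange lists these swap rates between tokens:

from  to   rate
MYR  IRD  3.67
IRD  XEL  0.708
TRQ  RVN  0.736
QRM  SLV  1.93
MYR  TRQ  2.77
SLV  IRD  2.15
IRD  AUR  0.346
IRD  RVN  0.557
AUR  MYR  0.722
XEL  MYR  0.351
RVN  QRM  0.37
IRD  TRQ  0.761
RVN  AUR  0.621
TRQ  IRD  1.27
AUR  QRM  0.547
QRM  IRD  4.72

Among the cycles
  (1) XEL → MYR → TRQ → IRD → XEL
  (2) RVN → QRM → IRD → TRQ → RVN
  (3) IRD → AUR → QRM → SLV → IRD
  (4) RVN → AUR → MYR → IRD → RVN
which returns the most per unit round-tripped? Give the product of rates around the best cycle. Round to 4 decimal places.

0.9782

(1) 0.351 × 2.77 × 1.27 × 0.708 = 0.87423
(2) 0.37 × 4.72 × 0.761 × 0.736 = 0.97815
(3) 0.346 × 0.547 × 1.93 × 2.15 = 0.78534
(4) 0.621 × 0.722 × 3.67 × 0.557 = 0.91654
Highest is cycle (2) at 0.9782 (≤1, no arbitrage).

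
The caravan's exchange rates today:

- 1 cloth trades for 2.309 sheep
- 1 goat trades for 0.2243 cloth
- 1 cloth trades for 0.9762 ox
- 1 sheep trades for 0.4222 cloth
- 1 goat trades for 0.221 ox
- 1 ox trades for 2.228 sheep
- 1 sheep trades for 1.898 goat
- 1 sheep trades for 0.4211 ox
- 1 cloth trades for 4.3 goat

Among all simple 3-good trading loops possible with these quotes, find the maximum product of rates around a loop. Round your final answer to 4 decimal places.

sheep→goat→cloth→sheep: 1.898 × 0.2243 × 2.309 = 0.98299
ox→sheep→goat→ox: 2.228 × 1.898 × 0.221 = 0.93455
ox→sheep→cloth→ox: 2.228 × 0.4222 × 0.9762 = 0.91827
Maximum is sheep→goat→cloth→sheep at 0.9830; no arbitrage — every cycle loses value.

0.9830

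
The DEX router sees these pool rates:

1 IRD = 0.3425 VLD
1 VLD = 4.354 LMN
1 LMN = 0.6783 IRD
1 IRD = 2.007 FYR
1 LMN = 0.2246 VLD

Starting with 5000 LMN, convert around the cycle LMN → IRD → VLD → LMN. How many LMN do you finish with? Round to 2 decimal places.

5000 LMN × 0.6783 = 3391.5 IRD
3391.5 IRD × 0.3425 = 1161.58875 VLD
1161.58875 VLD × 4.354 = 5057.5574175 LMN

5057.56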